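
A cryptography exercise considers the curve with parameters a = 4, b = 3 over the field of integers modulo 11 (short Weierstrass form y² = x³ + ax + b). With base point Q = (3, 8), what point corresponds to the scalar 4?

Repeated addition: build up to 4Q.
2Q: tangent at (3, 8): λ = (3·3² + 4)/(2·8) ≡ 9/5. 5⁻¹ ≡ 9 (mod 11) since 5·9 = 45 ≡ 1, so λ ≡ 9·9 ≡ 4.
  x = λ² - 3 - 3 = 16 - 6 ≡ 10; y = λ·(3 - 10) - 8 ≡ 8. → (10, 8)
3Q: (10, 8) + (3, 8). λ = (8 - 8)/(3 - 10) ≡ 0/4 mod 11. 4⁻¹ ≡ 3 (mod 11) since 4·3 = 12 ≡ 1, so λ ≡ 0.
  x = λ² - 10 - 3 = 0 - 13 ≡ 9; y = λ·(10 - 9) - 8 ≡ 3. → (9, 3)
4Q: (9, 3) + (3, 8). λ = (8 - 3)/(3 - 9) ≡ 5/5 mod 11. 5⁻¹ ≡ 9 (mod 11) since 5·9 = 45 ≡ 1, so λ ≡ 1.
  x = λ² - 9 - 3 = 1 - 12 ≡ 0; y = λ·(9 - 0) - 3 ≡ 6. → (0, 6)

(0, 6)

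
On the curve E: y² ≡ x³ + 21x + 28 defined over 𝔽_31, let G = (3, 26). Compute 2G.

tangent at (3, 26): λ = (3·3² + 21)/(2·26) ≡ 17/21. 21⁻¹ ≡ 3 (mod 31) since 21·3 = 63 ≡ 1, so λ ≡ 17·3 ≡ 20.
  x = λ² - 3 - 3 = 400 - 6 ≡ 22; y = λ·(3 - 22) - 26 ≡ 28. → (22, 28)

(22, 28)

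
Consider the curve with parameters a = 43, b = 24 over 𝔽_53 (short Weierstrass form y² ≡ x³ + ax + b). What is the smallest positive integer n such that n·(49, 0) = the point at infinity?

2P: (49, 0) + (49, 0): same x and y₁ ≡ -y₂, so the sum is the point at infinity.
2P = the point at infinity, so the order is 2.

2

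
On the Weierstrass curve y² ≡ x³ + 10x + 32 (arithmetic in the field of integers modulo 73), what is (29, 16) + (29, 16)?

tangent at (29, 16): λ = (3·29² + 10)/(2·16) ≡ 51/32. 32⁻¹ ≡ 16 (mod 73), so λ ≡ 51·16 ≡ 13.
  x = λ² - 29 - 29 = 169 - 58 ≡ 38; y = λ·(29 - 38) - 16 ≡ 13. → (38, 13)

(38, 13)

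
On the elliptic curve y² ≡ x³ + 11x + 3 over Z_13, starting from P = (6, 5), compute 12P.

(6, 8)

Repeated addition: build up to 12P.
2P: tangent at (6, 5): λ = (3·6² + 11)/(2·5) ≡ 2/10. 10⁻¹ ≡ 4 (mod 13) since 10·4 = 40 ≡ 1, so λ ≡ 2·4 ≡ 8.
  x = λ² - 6 - 6 = 64 - 12 ≡ 0; y = λ·(6 - 0) - 5 ≡ 4. → (0, 4)
3P: (0, 4) + (6, 5). λ = (5 - 4)/(6 - 0) ≡ 1/6 mod 13. 6⁻¹ ≡ 11 (mod 13), so λ ≡ 11.
  x = λ² - 0 - 6 = 121 - 6 ≡ 11; y = λ·(0 - 11) - 4 ≡ 5. → (11, 5)
4P: (11, 5) + (6, 5). λ = (5 - 5)/(6 - 11) ≡ 0/8 mod 13. 8⁻¹ ≡ 5 (mod 13), so λ ≡ 0.
  x = λ² - 11 - 6 = 0 - 17 ≡ 9; y = λ·(11 - 9) - 5 ≡ 8. → (9, 8)
5P: (9, 8) + (6, 5). λ = (5 - 8)/(6 - 9) ≡ 10/10 mod 13. 10⁻¹ ≡ 4 (mod 13), so λ ≡ 1.
  x = λ² - 9 - 6 = 1 - 15 ≡ 12; y = λ·(9 - 12) - 8 ≡ 2. → (12, 2)
6P: (12, 2) + (6, 5). λ = (5 - 2)/(6 - 12) ≡ 3/7 mod 13. 7⁻¹ ≡ 2 (mod 13), so λ ≡ 6.
  x = λ² - 12 - 6 = 36 - 18 ≡ 5; y = λ·(12 - 5) - 2 ≡ 1. → (5, 1)
7P: (5, 1) + (6, 5). λ = (5 - 1)/(6 - 5) ≡ 4/1 mod 13. 1⁻¹ ≡ 1 (mod 13), so λ ≡ 4.
  x = λ² - 5 - 6 = 16 - 11 ≡ 5; y = λ·(5 - 5) - 1 ≡ 12. → (5, 12)
8P: (5, 12) + (6, 5). λ = (5 - 12)/(6 - 5) ≡ 6/1 mod 13. 1⁻¹ ≡ 1 (mod 13) since 1·1 = 1 ≡ 1, so λ ≡ 6.
  x = λ² - 5 - 6 = 36 - 11 ≡ 12; y = λ·(5 - 12) - 12 ≡ 11. → (12, 11)
9P: (12, 11) + (6, 5). λ = (5 - 11)/(6 - 12) ≡ 7/7 mod 13. 7⁻¹ ≡ 2 (mod 13) since 7·2 = 14 ≡ 1, so λ ≡ 1.
  x = λ² - 12 - 6 = 1 - 18 ≡ 9; y = λ·(12 - 9) - 11 ≡ 5. → (9, 5)
10P: (9, 5) + (6, 5). λ = (5 - 5)/(6 - 9) ≡ 0/10 mod 13. 10⁻¹ ≡ 4 (mod 13), so λ ≡ 0.
  x = λ² - 9 - 6 = 0 - 15 ≡ 11; y = λ·(9 - 11) - 5 ≡ 8. → (11, 8)
11P: (11, 8) + (6, 5). λ = (5 - 8)/(6 - 11) ≡ 10/8 mod 13. 8⁻¹ ≡ 5 (mod 13) since 8·5 = 40 ≡ 1, so λ ≡ 11.
  x = λ² - 11 - 6 = 121 - 17 ≡ 0; y = λ·(11 - 0) - 8 ≡ 9. → (0, 9)
12P: (0, 9) + (6, 5). λ = (5 - 9)/(6 - 0) ≡ 9/6 mod 13. 6⁻¹ ≡ 11 (mod 13), so λ ≡ 8.
  x = λ² - 0 - 6 = 64 - 6 ≡ 6; y = λ·(0 - 6) - 9 ≡ 8. → (6, 8)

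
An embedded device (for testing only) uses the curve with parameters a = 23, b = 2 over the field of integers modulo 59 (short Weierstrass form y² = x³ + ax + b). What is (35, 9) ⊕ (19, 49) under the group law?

(35, 9) + (19, 49). λ = (49 - 9)/(19 - 35) ≡ 40/43 mod 59. 43⁻¹ ≡ 11 (mod 59), so λ ≡ 27.
  x = λ² - 35 - 19 = 729 - 54 ≡ 26; y = λ·(35 - 26) - 9 ≡ 57. → (26, 57)

(26, 57)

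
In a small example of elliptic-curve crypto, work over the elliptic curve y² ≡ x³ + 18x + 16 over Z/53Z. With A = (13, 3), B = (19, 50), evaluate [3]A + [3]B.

(18, 17)

First 3A:
Repeated addition: build up to 3A.
2A: tangent at (13, 3): λ = (3·13² + 18)/(2·3) ≡ 48/6. 6⁻¹ ≡ 9 (mod 53), so λ ≡ 48·9 ≡ 8.
  x = λ² - 13 - 13 = 64 - 26 ≡ 38; y = λ·(13 - 38) - 3 ≡ 9. → (38, 9)
3A: (38, 9) + (13, 3). λ = (3 - 9)/(13 - 38) ≡ 47/28 mod 53. 28⁻¹ ≡ 36 (mod 53), so λ ≡ 49.
  x = λ² - 38 - 13 = 2401 - 51 ≡ 18; y = λ·(38 - 18) - 9 ≡ 17. → (18, 17)
3A = (18, 17).
Next 3B:
Repeated addition: build up to 3B.
2B: tangent at (19, 50): λ = (3·19² + 18)/(2·50) ≡ 41/47. 47⁻¹ ≡ 44 (mod 53), so λ ≡ 41·44 ≡ 2.
  x = λ² - 19 - 19 = 4 - 38 ≡ 19; y = λ·(19 - 19) - 50 ≡ 3. → (19, 3)
3B: (19, 3) + (19, 50): same x and y₁ ≡ -y₂, so the sum is 𝒪.
3B = 𝒪.
Finally 3A + 3B:
(18, 17) + 𝒪 = (18, 17) (identity).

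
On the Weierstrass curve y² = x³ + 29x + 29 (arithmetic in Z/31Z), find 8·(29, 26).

(11, 25)

Write Q = (29, 26).
Repeated addition: build up to 8Q.
2Q: tangent at (29, 26): λ = (3·29² + 29)/(2·26) ≡ 10/21. 21⁻¹ ≡ 3 (mod 31) since 21·3 = 63 ≡ 1, so λ ≡ 10·3 ≡ 30.
  x = λ² - 29 - 29 = 900 - 58 ≡ 5; y = λ·(29 - 5) - 26 ≡ 12. → (5, 12)
3Q: (5, 12) + (29, 26). λ = (26 - 12)/(29 - 5) ≡ 14/24 mod 31. 24⁻¹ ≡ 22 (mod 31), so λ ≡ 29.
  x = λ² - 5 - 29 = 841 - 34 ≡ 1; y = λ·(5 - 1) - 12 ≡ 11. → (1, 11)
4Q: (1, 11) + (29, 26). λ = (26 - 11)/(29 - 1) ≡ 15/28 mod 31. 28⁻¹ ≡ 10 (mod 31), so λ ≡ 26.
  x = λ² - 1 - 29 = 676 - 30 ≡ 26; y = λ·(1 - 26) - 11 ≡ 21. → (26, 21)
5Q: (26, 21) + (29, 26). λ = (26 - 21)/(29 - 26) ≡ 5/3 mod 31. 3⁻¹ ≡ 21 (mod 31), so λ ≡ 12.
  x = λ² - 26 - 29 = 144 - 55 ≡ 27; y = λ·(26 - 27) - 21 ≡ 29. → (27, 29)
6Q: (27, 29) + (29, 26). λ = (26 - 29)/(29 - 27) ≡ 28/2 mod 31. 2⁻¹ ≡ 16 (mod 31), so λ ≡ 14.
  x = λ² - 27 - 29 = 196 - 56 ≡ 16; y = λ·(27 - 16) - 29 ≡ 1. → (16, 1)
7Q: (16, 1) + (29, 26). λ = (26 - 1)/(29 - 16) ≡ 25/13 mod 31. 13⁻¹ ≡ 12 (mod 31), so λ ≡ 21.
  x = λ² - 16 - 29 = 441 - 45 ≡ 24; y = λ·(16 - 24) - 1 ≡ 17. → (24, 17)
8Q: (24, 17) + (29, 26). λ = (26 - 17)/(29 - 24) ≡ 9/5 mod 31. 5⁻¹ ≡ 25 (mod 31) since 5·25 = 125 ≡ 1, so λ ≡ 8.
  x = λ² - 24 - 29 = 64 - 53 ≡ 11; y = λ·(24 - 11) - 17 ≡ 25. → (11, 25)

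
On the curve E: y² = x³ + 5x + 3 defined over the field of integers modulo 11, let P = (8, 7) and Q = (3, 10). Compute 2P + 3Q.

First 2P:
Repeated addition: build up to 2P.
2P: tangent at (8, 7): λ = (3·8² + 5)/(2·7) ≡ 10/3. 3⁻¹ ≡ 4 (mod 11) since 3·4 = 12 ≡ 1, so λ ≡ 10·4 ≡ 7.
  x = λ² - 8 - 8 = 49 - 16 ≡ 0; y = λ·(8 - 0) - 7 ≡ 5. → (0, 5)
2P = (0, 5).
Next 3Q:
Repeated addition: build up to 3Q.
2Q: tangent at (3, 10): λ = (3·3² + 5)/(2·10) ≡ 10/9. 9⁻¹ ≡ 5 (mod 11), so λ ≡ 10·5 ≡ 6.
  x = λ² - 3 - 3 = 36 - 6 ≡ 8; y = λ·(3 - 8) - 10 ≡ 4. → (8, 4)
3Q: (8, 4) + (3, 10). λ = (10 - 4)/(3 - 8) ≡ 6/6 mod 11. 6⁻¹ ≡ 2 (mod 11) since 6·2 = 12 ≡ 1, so λ ≡ 1.
  x = λ² - 8 - 3 = 1 - 11 ≡ 1; y = λ·(8 - 1) - 4 ≡ 3. → (1, 3)
3Q = (1, 3).
Finally 2P + 3Q:
(0, 5) + (1, 3). λ = (3 - 5)/(1 - 0) ≡ 9/1 mod 11. 1⁻¹ ≡ 1 (mod 11), so λ ≡ 9.
  x = λ² - 0 - 1 = 81 - 1 ≡ 3; y = λ·(0 - 3) - 5 ≡ 1. → (3, 1)

(3, 1)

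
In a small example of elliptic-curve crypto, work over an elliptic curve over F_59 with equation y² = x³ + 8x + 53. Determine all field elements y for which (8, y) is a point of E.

x³ + 8x + 53 = 629 ≡ 39 (mod 59).
39 is a non-residue mod 59; no y exists.

none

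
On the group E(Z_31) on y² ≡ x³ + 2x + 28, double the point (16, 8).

(6, 16)

tangent at (16, 8): λ = (3·16² + 2)/(2·8) ≡ 26/16. 16⁻¹ ≡ 2 (mod 31), so λ ≡ 26·2 ≡ 21.
  x = λ² - 16 - 16 = 441 - 32 ≡ 6; y = λ·(16 - 6) - 8 ≡ 16. → (6, 16)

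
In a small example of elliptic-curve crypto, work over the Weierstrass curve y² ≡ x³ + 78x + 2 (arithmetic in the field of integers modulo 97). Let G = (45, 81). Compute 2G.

(72, 9)

tangent at (45, 81): λ = (3·45² + 78)/(2·81) ≡ 42/65. 65⁻¹ ≡ 3 (mod 97), so λ ≡ 42·3 ≡ 29.
  x = λ² - 45 - 45 = 841 - 90 ≡ 72; y = λ·(45 - 72) - 81 ≡ 9. → (72, 9)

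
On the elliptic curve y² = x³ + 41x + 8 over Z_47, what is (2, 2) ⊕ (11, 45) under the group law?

(2, 2) + (11, 45). λ = (45 - 2)/(11 - 2) ≡ 43/9 mod 47. 9⁻¹ ≡ 21 (mod 47), so λ ≡ 10.
  x = λ² - 2 - 11 = 100 - 13 ≡ 40; y = λ·(2 - 40) - 2 ≡ 41. → (40, 41)

(40, 41)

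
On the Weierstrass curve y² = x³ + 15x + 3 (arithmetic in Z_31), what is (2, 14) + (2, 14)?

(15, 10)

tangent at (2, 14): λ = (3·2² + 15)/(2·14) ≡ 27/28. 28⁻¹ ≡ 10 (mod 31), so λ ≡ 27·10 ≡ 22.
  x = λ² - 2 - 2 = 484 - 4 ≡ 15; y = λ·(2 - 15) - 14 ≡ 10. → (15, 10)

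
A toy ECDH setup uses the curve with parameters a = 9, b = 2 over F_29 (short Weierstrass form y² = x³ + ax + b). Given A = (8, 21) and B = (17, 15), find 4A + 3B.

First 4A:
Double-and-add on 4 = (100)₂. Start with A = (8, 21) for the leading 1-bit.
double: tangent at (8, 21): λ = (3·8² + 9)/(2·21) ≡ 27/13. 13⁻¹ ≡ 9 (mod 29), so λ ≡ 27·9 ≡ 11.
  x = λ² - 8 - 8 = 121 - 16 ≡ 18; y = λ·(8 - 18) - 21 ≡ 14. → (18, 14)
double: tangent at (18, 14): λ = (3·18² + 9)/(2·14) ≡ 24/28. 28⁻¹ ≡ 28 (mod 29), so λ ≡ 24·28 ≡ 5.
  x = λ² - 18 - 18 = 25 - 36 ≡ 18; y = λ·(18 - 18) - 14 ≡ 15. → (18, 15)
4A = (18, 15).
Next 3B:
Repeated addition: build up to 3B.
2B: tangent at (17, 15): λ = (3·17² + 9)/(2·15) ≡ 6/1. 1⁻¹ ≡ 1 (mod 29), so λ ≡ 6·1 ≡ 6.
  x = λ² - 17 - 17 = 36 - 34 ≡ 2; y = λ·(17 - 2) - 15 ≡ 17. → (2, 17)
3B: (2, 17) + (17, 15). λ = (15 - 17)/(17 - 2) ≡ 27/15 mod 29. 15⁻¹ ≡ 2 (mod 29), so λ ≡ 25.
  x = λ² - 2 - 17 = 625 - 19 ≡ 26; y = λ·(2 - 26) - 17 ≡ 21. → (26, 21)
3B = (26, 21).
Finally 4A + 3B:
(18, 15) + (26, 21). λ = (21 - 15)/(26 - 18) ≡ 6/8 mod 29. 8⁻¹ ≡ 11 (mod 29) since 8·11 = 88 ≡ 1, so λ ≡ 8.
  x = λ² - 18 - 26 = 64 - 44 ≡ 20; y = λ·(18 - 20) - 15 ≡ 27. → (20, 27)

(20, 27)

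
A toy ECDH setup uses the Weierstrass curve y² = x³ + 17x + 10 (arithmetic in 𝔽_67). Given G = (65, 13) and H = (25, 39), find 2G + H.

First 2G:
Repeated addition: build up to 2G.
2G: tangent at (65, 13): λ = (3·65² + 17)/(2·13) ≡ 29/26. 26⁻¹ ≡ 49 (mod 67) since 26·49 = 1274 ≡ 1, so λ ≡ 29·49 ≡ 14.
  x = λ² - 65 - 65 = 196 - 130 ≡ 66; y = λ·(65 - 66) - 13 ≡ 40. → (66, 40)
2G = (66, 40).
Finally 2G + H:
(66, 40) + (25, 39). λ = (39 - 40)/(25 - 66) ≡ 66/26 mod 67. 26⁻¹ ≡ 49 (mod 67), so λ ≡ 18.
  x = λ² - 66 - 25 = 324 - 91 ≡ 32; y = λ·(66 - 32) - 40 ≡ 36. → (32, 36)

(32, 36)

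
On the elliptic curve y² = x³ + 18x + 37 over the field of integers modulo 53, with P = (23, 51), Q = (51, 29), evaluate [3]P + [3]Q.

First 3P:
Repeated addition: build up to 3P.
2P: tangent at (23, 51): λ = (3·23² + 18)/(2·51) ≡ 15/49. 49⁻¹ ≡ 13 (mod 53), so λ ≡ 15·13 ≡ 36.
  x = λ² - 23 - 23 = 1296 - 46 ≡ 31; y = λ·(23 - 31) - 51 ≡ 32. → (31, 32)
3P: (31, 32) + (23, 51). λ = (51 - 32)/(23 - 31) ≡ 19/45 mod 53. 45⁻¹ ≡ 33 (mod 53) since 45·33 = 1485 ≡ 1, so λ ≡ 44.
  x = λ² - 31 - 23 = 1936 - 54 ≡ 27; y = λ·(31 - 27) - 32 ≡ 38. → (27, 38)
3P = (27, 38).
Next 3Q:
Repeated addition: build up to 3Q.
2Q: tangent at (51, 29): λ = (3·51² + 18)/(2·29) ≡ 30/5. 5⁻¹ ≡ 32 (mod 53) since 5·32 = 160 ≡ 1, so λ ≡ 30·32 ≡ 6.
  x = λ² - 51 - 51 = 36 - 102 ≡ 40; y = λ·(51 - 40) - 29 ≡ 37. → (40, 37)
3Q: (40, 37) + (51, 29). λ = (29 - 37)/(51 - 40) ≡ 45/11 mod 53. 11⁻¹ ≡ 29 (mod 53) since 11·29 = 319 ≡ 1, so λ ≡ 33.
  x = λ² - 40 - 51 = 1089 - 91 ≡ 44; y = λ·(40 - 44) - 37 ≡ 43. → (44, 43)
3Q = (44, 43).
Finally 3P + 3Q:
(27, 38) + (44, 43). λ = (43 - 38)/(44 - 27) ≡ 5/17 mod 53. 17⁻¹ ≡ 25 (mod 53), so λ ≡ 19.
  x = λ² - 27 - 44 = 361 - 71 ≡ 25; y = λ·(27 - 25) - 38 ≡ 0. → (25, 0)

(25, 0)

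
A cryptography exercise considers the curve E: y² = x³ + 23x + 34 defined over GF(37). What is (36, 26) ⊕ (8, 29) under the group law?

(26, 2)

(36, 26) + (8, 29). λ = (29 - 26)/(8 - 36) ≡ 3/9 mod 37. 9⁻¹ ≡ 33 (mod 37), so λ ≡ 25.
  x = λ² - 36 - 8 = 625 - 44 ≡ 26; y = λ·(36 - 26) - 26 ≡ 2. → (26, 2)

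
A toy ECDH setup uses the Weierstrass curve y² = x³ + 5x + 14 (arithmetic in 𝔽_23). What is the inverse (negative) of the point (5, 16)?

-(5, 16) = (5, -16 mod 23) = (5, 7).

(5, 7)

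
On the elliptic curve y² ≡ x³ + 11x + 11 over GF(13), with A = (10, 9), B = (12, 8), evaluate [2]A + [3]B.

O

First 2A:
Repeated addition: build up to 2A.
2A: tangent at (10, 9): λ = (3·10² + 11)/(2·9) ≡ 12/5. 5⁻¹ ≡ 8 (mod 13), so λ ≡ 12·8 ≡ 5.
  x = λ² - 10 - 10 = 25 - 20 ≡ 5; y = λ·(10 - 5) - 9 ≡ 3. → (5, 3)
2A = (5, 3).
Next 3B:
Repeated addition: build up to 3B.
2B: tangent at (12, 8): λ = (3·12² + 11)/(2·8) ≡ 1/3. 3⁻¹ ≡ 9 (mod 13), so λ ≡ 1·9 ≡ 9.
  x = λ² - 12 - 12 = 81 - 24 ≡ 5; y = λ·(12 - 5) - 8 ≡ 3. → (5, 3)
3B: (5, 3) + (12, 8). λ = (8 - 3)/(12 - 5) ≡ 5/7 mod 13. 7⁻¹ ≡ 2 (mod 13), so λ ≡ 10.
  x = λ² - 5 - 12 = 100 - 17 ≡ 5; y = λ·(5 - 5) - 3 ≡ 10. → (5, 10)
3B = (5, 10).
Finally 2A + 3B:
(5, 3) + (5, 10): same x and y₁ ≡ -y₂, so the sum is the point at infinity.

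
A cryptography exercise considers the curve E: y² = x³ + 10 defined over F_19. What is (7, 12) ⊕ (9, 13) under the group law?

(8, 16)

(7, 12) + (9, 13). λ = (13 - 12)/(9 - 7) ≡ 1/2 mod 19. 2⁻¹ ≡ 10 (mod 19) since 2·10 = 20 ≡ 1, so λ ≡ 10.
  x = λ² - 7 - 9 = 100 - 16 ≡ 8; y = λ·(7 - 8) - 12 ≡ 16. → (8, 16)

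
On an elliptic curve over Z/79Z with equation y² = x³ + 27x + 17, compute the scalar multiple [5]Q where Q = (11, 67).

(10, 24)

Double-and-add on 5 = (101)₂. Start with Q = (11, 67) for the leading 1-bit.
double: tangent at (11, 67): λ = (3·11² + 27)/(2·67) ≡ 74/55. 55⁻¹ ≡ 23 (mod 79), so λ ≡ 74·23 ≡ 43.
  x = λ² - 11 - 11 = 1849 - 22 ≡ 10; y = λ·(11 - 10) - 67 ≡ 55. → (10, 55)
double: tangent at (10, 55): λ = (3·10² + 27)/(2·55) ≡ 11/31. 31⁻¹ ≡ 51 (mod 79), so λ ≡ 11·51 ≡ 8.
  x = λ² - 10 - 10 = 64 - 20 ≡ 44; y = λ·(10 - 44) - 55 ≡ 68. → (44, 68)
add Q: (44, 68) + (11, 67). λ = (67 - 68)/(11 - 44) ≡ 78/46 mod 79. 46⁻¹ ≡ 67 (mod 79), so λ ≡ 12.
  x = λ² - 44 - 11 = 144 - 55 ≡ 10; y = λ·(44 - 10) - 68 ≡ 24. → (10, 24)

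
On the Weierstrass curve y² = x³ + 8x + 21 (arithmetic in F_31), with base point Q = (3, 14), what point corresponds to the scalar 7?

Repeated addition: build up to 7Q.
2Q: tangent at (3, 14): λ = (3·3² + 8)/(2·14) ≡ 4/28. 28⁻¹ ≡ 10 (mod 31), so λ ≡ 4·10 ≡ 9.
  x = λ² - 3 - 3 = 81 - 6 ≡ 13; y = λ·(3 - 13) - 14 ≡ 20. → (13, 20)
3Q: (13, 20) + (3, 14). λ = (14 - 20)/(3 - 13) ≡ 25/21 mod 31. 21⁻¹ ≡ 3 (mod 31), so λ ≡ 13.
  x = λ² - 13 - 3 = 169 - 16 ≡ 29; y = λ·(13 - 29) - 20 ≡ 20. → (29, 20)
4Q: (29, 20) + (3, 14). λ = (14 - 20)/(3 - 29) ≡ 25/5 mod 31. 5⁻¹ ≡ 25 (mod 31) since 5·25 = 125 ≡ 1, so λ ≡ 5.
  x = λ² - 29 - 3 = 25 - 32 ≡ 24; y = λ·(29 - 24) - 20 ≡ 5. → (24, 5)
5Q: (24, 5) + (3, 14). λ = (14 - 5)/(3 - 24) ≡ 9/10 mod 31. 10⁻¹ ≡ 28 (mod 31), so λ ≡ 4.
  x = λ² - 24 - 3 = 16 - 27 ≡ 20; y = λ·(24 - 20) - 5 ≡ 11. → (20, 11)
6Q: (20, 11) + (3, 14). λ = (14 - 11)/(3 - 20) ≡ 3/14 mod 31. 14⁻¹ ≡ 20 (mod 31) since 14·20 = 280 ≡ 1, so λ ≡ 29.
  x = λ² - 20 - 3 = 841 - 23 ≡ 12; y = λ·(20 - 12) - 11 ≡ 4. → (12, 4)
7Q: (12, 4) + (3, 14). λ = (14 - 4)/(3 - 12) ≡ 10/22 mod 31. 22⁻¹ ≡ 24 (mod 31), so λ ≡ 23.
  x = λ² - 12 - 3 = 529 - 15 ≡ 18; y = λ·(12 - 18) - 4 ≡ 13. → (18, 13)

(18, 13)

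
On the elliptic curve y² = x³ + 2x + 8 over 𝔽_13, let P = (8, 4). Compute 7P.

Repeated addition: build up to 7P.
2P: tangent at (8, 4): λ = (3·8² + 2)/(2·4) ≡ 12/8. 8⁻¹ ≡ 5 (mod 13), so λ ≡ 12·5 ≡ 8.
  x = λ² - 8 - 8 = 64 - 16 ≡ 9; y = λ·(8 - 9) - 4 ≡ 1. → (9, 1)
3P: (9, 1) + (8, 4). λ = (4 - 1)/(8 - 9) ≡ 3/12 mod 13. 12⁻¹ ≡ 12 (mod 13), so λ ≡ 10.
  x = λ² - 9 - 8 = 100 - 17 ≡ 5; y = λ·(9 - 5) - 1 ≡ 0. → (5, 0)
4P: (5, 0) + (8, 4). λ = (4 - 0)/(8 - 5) ≡ 4/3 mod 13. 3⁻¹ ≡ 9 (mod 13) since 3·9 = 27 ≡ 1, so λ ≡ 10.
  x = λ² - 5 - 8 = 100 - 13 ≡ 9; y = λ·(5 - 9) - 0 ≡ 12. → (9, 12)
5P: (9, 12) + (8, 4). λ = (4 - 12)/(8 - 9) ≡ 5/12 mod 13. 12⁻¹ ≡ 12 (mod 13) since 12·12 = 144 ≡ 1, so λ ≡ 8.
  x = λ² - 9 - 8 = 64 - 17 ≡ 8; y = λ·(9 - 8) - 12 ≡ 9. → (8, 9)
6P: (8, 9) + (8, 4): same x and y₁ ≡ -y₂, so the sum is the point at infinity.
7P: the point at infinity + (8, 4) = (8, 4) (identity).

(8, 4)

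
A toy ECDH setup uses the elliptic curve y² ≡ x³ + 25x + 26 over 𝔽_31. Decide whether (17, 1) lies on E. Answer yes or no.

y² = 1² ≡ 1; x³ + 25x + 26 = 5364 ≡ 1 (mod 31). 1 = 1.

yes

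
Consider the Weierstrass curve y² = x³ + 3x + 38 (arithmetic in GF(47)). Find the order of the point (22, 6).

11

2P: tangent at (22, 6): λ = (3·22² + 3)/(2·6) ≡ 45/12. 12⁻¹ ≡ 4 (mod 47), so λ ≡ 45·4 ≡ 39.
  x = λ² - 22 - 22 = 1521 - 44 ≡ 20; y = λ·(22 - 20) - 6 ≡ 25. → (20, 25)
3P: (20, 25) + (22, 6). λ = (6 - 25)/(22 - 20) ≡ 28/2 mod 47. 2⁻¹ ≡ 24 (mod 47) since 2·24 = 48 ≡ 1, so λ ≡ 14.
  x = λ² - 20 - 22 = 196 - 42 ≡ 13; y = λ·(20 - 13) - 25 ≡ 26. → (13, 26)
4P: (13, 26) + (22, 6). λ = (6 - 26)/(22 - 13) ≡ 27/9 mod 47. 9⁻¹ ≡ 21 (mod 47) since 9·21 = 189 ≡ 1, so λ ≡ 3.
  x = λ² - 13 - 22 = 9 - 35 ≡ 21; y = λ·(13 - 21) - 26 ≡ 44. → (21, 44)
5P: (21, 44) + (22, 6). λ = (6 - 44)/(22 - 21) ≡ 9/1 mod 47. 1⁻¹ ≡ 1 (mod 47) since 1·1 = 1 ≡ 1, so λ ≡ 9.
  x = λ² - 21 - 22 = 81 - 43 ≡ 38; y = λ·(21 - 38) - 44 ≡ 38. → (38, 38)
6P: (38, 38) + (22, 6). λ = (6 - 38)/(22 - 38) ≡ 15/31 mod 47. 31⁻¹ ≡ 44 (mod 47), so λ ≡ 2.
  x = λ² - 38 - 22 = 4 - 60 ≡ 38; y = λ·(38 - 38) - 38 ≡ 9. → (38, 9)
7P: (38, 9) + (22, 6). λ = (6 - 9)/(22 - 38) ≡ 44/31 mod 47. 31⁻¹ ≡ 44 (mod 47), so λ ≡ 9.
  x = λ² - 38 - 22 = 81 - 60 ≡ 21; y = λ·(38 - 21) - 9 ≡ 3. → (21, 3)
8P: (21, 3) + (22, 6). λ = (6 - 3)/(22 - 21) ≡ 3/1 mod 47. 1⁻¹ ≡ 1 (mod 47) since 1·1 = 1 ≡ 1, so λ ≡ 3.
  x = λ² - 21 - 22 = 9 - 43 ≡ 13; y = λ·(21 - 13) - 3 ≡ 21. → (13, 21)
9P: (13, 21) + (22, 6). λ = (6 - 21)/(22 - 13) ≡ 32/9 mod 47. 9⁻¹ ≡ 21 (mod 47) since 9·21 = 189 ≡ 1, so λ ≡ 14.
  x = λ² - 13 - 22 = 196 - 35 ≡ 20; y = λ·(13 - 20) - 21 ≡ 22. → (20, 22)
10P: (20, 22) + (22, 6). λ = (6 - 22)/(22 - 20) ≡ 31/2 mod 47. 2⁻¹ ≡ 24 (mod 47), so λ ≡ 39.
  x = λ² - 20 - 22 = 1521 - 42 ≡ 22; y = λ·(20 - 22) - 22 ≡ 41. → (22, 41)
11P: (22, 41) + (22, 6): same x and y₁ ≡ -y₂, so the sum is ∞.
11P = ∞, so the order is 11.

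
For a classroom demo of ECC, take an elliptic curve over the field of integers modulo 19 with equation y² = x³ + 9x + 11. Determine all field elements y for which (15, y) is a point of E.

5, 14

x³ + 9x + 11 = 3521 ≡ 6 (mod 19).
Square roots of 6 mod 19: 5 and 14 (since 5² = 25 ≡ 6).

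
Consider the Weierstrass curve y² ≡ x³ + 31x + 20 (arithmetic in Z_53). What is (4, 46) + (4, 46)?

(16, 52)

tangent at (4, 46): λ = (3·4² + 31)/(2·46) ≡ 26/39. 39⁻¹ ≡ 34 (mod 53) since 39·34 = 1326 ≡ 1, so λ ≡ 26·34 ≡ 36.
  x = λ² - 4 - 4 = 1296 - 8 ≡ 16; y = λ·(4 - 16) - 46 ≡ 52. → (16, 52)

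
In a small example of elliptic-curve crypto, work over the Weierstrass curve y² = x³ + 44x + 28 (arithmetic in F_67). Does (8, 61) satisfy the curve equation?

y² = 61² ≡ 36; x³ + 44x + 28 = 892 ≡ 21 (mod 67). 36 ≠ 21.

no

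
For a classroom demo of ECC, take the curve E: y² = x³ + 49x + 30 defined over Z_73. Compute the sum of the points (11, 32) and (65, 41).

(68, 68)

(11, 32) + (65, 41). λ = (41 - 32)/(65 - 11) ≡ 9/54 mod 73. 54⁻¹ ≡ 23 (mod 73) since 54·23 = 1242 ≡ 1, so λ ≡ 61.
  x = λ² - 11 - 65 = 3721 - 76 ≡ 68; y = λ·(11 - 68) - 32 ≡ 68. → (68, 68)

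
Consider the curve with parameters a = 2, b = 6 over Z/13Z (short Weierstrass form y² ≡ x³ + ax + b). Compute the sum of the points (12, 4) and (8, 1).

(9, 8)

(12, 4) + (8, 1). λ = (1 - 4)/(8 - 12) ≡ 10/9 mod 13. 9⁻¹ ≡ 3 (mod 13) since 9·3 = 27 ≡ 1, so λ ≡ 4.
  x = λ² - 12 - 8 = 16 - 20 ≡ 9; y = λ·(12 - 9) - 4 ≡ 8. → (9, 8)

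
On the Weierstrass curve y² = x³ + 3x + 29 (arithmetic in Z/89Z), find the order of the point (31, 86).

10

2P: tangent at (31, 86): λ = (3·31² + 3)/(2·86) ≡ 38/83. 83⁻¹ ≡ 74 (mod 89), so λ ≡ 38·74 ≡ 53.
  x = λ² - 31 - 31 = 2809 - 62 ≡ 77; y = λ·(31 - 77) - 86 ≡ 57. → (77, 57)
3P: (77, 57) + (31, 86). λ = (86 - 57)/(31 - 77) ≡ 29/43 mod 89. 43⁻¹ ≡ 29 (mod 89), so λ ≡ 40.
  x = λ² - 77 - 31 = 1600 - 108 ≡ 68; y = λ·(77 - 68) - 57 ≡ 36. → (68, 36)
4P: (68, 36) + (31, 86). λ = (86 - 36)/(31 - 68) ≡ 50/52 mod 89. 52⁻¹ ≡ 12 (mod 89), so λ ≡ 66.
  x = λ² - 68 - 31 = 4356 - 99 ≡ 74; y = λ·(68 - 74) - 36 ≡ 13. → (74, 13)
5P: (74, 13) + (31, 86). λ = (86 - 13)/(31 - 74) ≡ 73/46 mod 89. 46⁻¹ ≡ 60 (mod 89) since 46·60 = 2760 ≡ 1, so λ ≡ 19.
  x = λ² - 74 - 31 = 361 - 105 ≡ 78; y = λ·(74 - 78) - 13 ≡ 0. → (78, 0)
6P: (78, 0) + (31, 86). λ = (86 - 0)/(31 - 78) ≡ 86/42 mod 89. 42⁻¹ ≡ 53 (mod 89), so λ ≡ 19.
  x = λ² - 78 - 31 = 361 - 109 ≡ 74; y = λ·(78 - 74) - 0 ≡ 76. → (74, 76)
7P: (74, 76) + (31, 86). λ = (86 - 76)/(31 - 74) ≡ 10/46 mod 89. 46⁻¹ ≡ 60 (mod 89), so λ ≡ 66.
  x = λ² - 74 - 31 = 4356 - 105 ≡ 68; y = λ·(74 - 68) - 76 ≡ 53. → (68, 53)
8P: (68, 53) + (31, 86). λ = (86 - 53)/(31 - 68) ≡ 33/52 mod 89. 52⁻¹ ≡ 12 (mod 89), so λ ≡ 40.
  x = λ² - 68 - 31 = 1600 - 99 ≡ 77; y = λ·(68 - 77) - 53 ≡ 32. → (77, 32)
9P: (77, 32) + (31, 86). λ = (86 - 32)/(31 - 77) ≡ 54/43 mod 89. 43⁻¹ ≡ 29 (mod 89), so λ ≡ 53.
  x = λ² - 77 - 31 = 2809 - 108 ≡ 31; y = λ·(77 - 31) - 32 ≡ 3. → (31, 3)
10P: (31, 3) + (31, 86): same x and y₁ ≡ -y₂, so the sum is O.
10P = O, so the order is 10.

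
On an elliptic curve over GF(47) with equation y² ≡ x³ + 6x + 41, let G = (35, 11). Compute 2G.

(30, 33)

tangent at (35, 11): λ = (3·35² + 6)/(2·11) ≡ 15/22. 22⁻¹ ≡ 15 (mod 47), so λ ≡ 15·15 ≡ 37.
  x = λ² - 35 - 35 = 1369 - 70 ≡ 30; y = λ·(35 - 30) - 11 ≡ 33. → (30, 33)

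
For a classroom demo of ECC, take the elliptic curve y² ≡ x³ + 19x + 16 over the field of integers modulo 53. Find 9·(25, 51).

Write G = (25, 51).
Double-and-add on 9 = (1001)₂. Start with G = (25, 51) for the leading 1-bit.
double: tangent at (25, 51): λ = (3·25² + 19)/(2·51) ≡ 39/49. 49⁻¹ ≡ 13 (mod 53), so λ ≡ 39·13 ≡ 30.
  x = λ² - 25 - 25 = 900 - 50 ≡ 2; y = λ·(25 - 2) - 51 ≡ 3. → (2, 3)
double: tangent at (2, 3): λ = (3·2² + 19)/(2·3) ≡ 31/6. 6⁻¹ ≡ 9 (mod 53), so λ ≡ 31·9 ≡ 14.
  x = λ² - 2 - 2 = 196 - 4 ≡ 33; y = λ·(2 - 33) - 3 ≡ 40. → (33, 40)
double: tangent at (33, 40): λ = (3·33² + 19)/(2·40) ≡ 0/27. 27⁻¹ ≡ 2 (mod 53), so λ ≡ 0·2 ≡ 0.
  x = λ² - 33 - 33 = 0 - 66 ≡ 40; y = λ·(33 - 40) - 40 ≡ 13. → (40, 13)
add G: (40, 13) + (25, 51). λ = (51 - 13)/(25 - 40) ≡ 38/38 mod 53. 38⁻¹ ≡ 7 (mod 53), so λ ≡ 1.
  x = λ² - 40 - 25 = 1 - 65 ≡ 42; y = λ·(40 - 42) - 13 ≡ 38. → (42, 38)

(42, 38)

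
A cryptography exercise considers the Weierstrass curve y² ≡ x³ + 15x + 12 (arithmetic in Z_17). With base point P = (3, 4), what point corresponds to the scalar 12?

(3, 4)

Repeated addition: build up to 12P.
2P: tangent at (3, 4): λ = (3·3² + 15)/(2·4) ≡ 8/8. 8⁻¹ ≡ 15 (mod 17) since 8·15 = 120 ≡ 1, so λ ≡ 8·15 ≡ 1.
  x = λ² - 3 - 3 = 1 - 6 ≡ 12; y = λ·(3 - 12) - 4 ≡ 4. → (12, 4)
3P: (12, 4) + (3, 4). λ = (4 - 4)/(3 - 12) ≡ 0/8 mod 17. 8⁻¹ ≡ 15 (mod 17) since 8·15 = 120 ≡ 1, so λ ≡ 0.
  x = λ² - 12 - 3 = 0 - 15 ≡ 2; y = λ·(12 - 2) - 4 ≡ 13. → (2, 13)
4P: (2, 13) + (3, 4). λ = (4 - 13)/(3 - 2) ≡ 8/1 mod 17. 1⁻¹ ≡ 1 (mod 17), so λ ≡ 8.
  x = λ² - 2 - 3 = 64 - 5 ≡ 8; y = λ·(2 - 8) - 13 ≡ 7. → (8, 7)
5P: (8, 7) + (3, 4). λ = (4 - 7)/(3 - 8) ≡ 14/12 mod 17. 12⁻¹ ≡ 10 (mod 17), so λ ≡ 4.
  x = λ² - 8 - 3 = 16 - 11 ≡ 5; y = λ·(8 - 5) - 7 ≡ 5. → (5, 5)
6P: (5, 5) + (3, 4). λ = (4 - 5)/(3 - 5) ≡ 16/15 mod 17. 15⁻¹ ≡ 8 (mod 17), so λ ≡ 9.
  x = λ² - 5 - 3 = 81 - 8 ≡ 5; y = λ·(5 - 5) - 5 ≡ 12. → (5, 12)
7P: (5, 12) + (3, 4). λ = (4 - 12)/(3 - 5) ≡ 9/15 mod 17. 15⁻¹ ≡ 8 (mod 17), so λ ≡ 4.
  x = λ² - 5 - 3 = 16 - 8 ≡ 8; y = λ·(5 - 8) - 12 ≡ 10. → (8, 10)
8P: (8, 10) + (3, 4). λ = (4 - 10)/(3 - 8) ≡ 11/12 mod 17. 12⁻¹ ≡ 10 (mod 17), so λ ≡ 8.
  x = λ² - 8 - 3 = 64 - 11 ≡ 2; y = λ·(8 - 2) - 10 ≡ 4. → (2, 4)
9P: (2, 4) + (3, 4). λ = (4 - 4)/(3 - 2) ≡ 0/1 mod 17. 1⁻¹ ≡ 1 (mod 17) since 1·1 = 1 ≡ 1, so λ ≡ 0.
  x = λ² - 2 - 3 = 0 - 5 ≡ 12; y = λ·(2 - 12) - 4 ≡ 13. → (12, 13)
10P: (12, 13) + (3, 4). λ = (4 - 13)/(3 - 12) ≡ 8/8 mod 17. 8⁻¹ ≡ 15 (mod 17) since 8·15 = 120 ≡ 1, so λ ≡ 1.
  x = λ² - 12 - 3 = 1 - 15 ≡ 3; y = λ·(12 - 3) - 13 ≡ 13. → (3, 13)
11P: (3, 13) + (3, 4): same x and y₁ ≡ -y₂, so the sum is ∞.
12P: ∞ + (3, 4) = (3, 4) (identity).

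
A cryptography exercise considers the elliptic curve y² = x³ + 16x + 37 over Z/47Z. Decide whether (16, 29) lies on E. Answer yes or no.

no

y² = 29² ≡ 42; x³ + 16x + 37 = 4389 ≡ 18 (mod 47). 42 ≠ 18.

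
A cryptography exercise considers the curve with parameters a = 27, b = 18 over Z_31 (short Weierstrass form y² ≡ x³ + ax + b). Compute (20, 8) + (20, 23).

O

The two points share x = 20 and their y-coordinates satisfy 8 + 23 ≡ 0 (mod 31), so they are inverses. Their sum is O.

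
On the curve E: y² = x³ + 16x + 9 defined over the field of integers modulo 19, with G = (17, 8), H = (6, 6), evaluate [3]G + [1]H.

(1, 11)

First 3G:
Repeated addition: build up to 3G.
2G: tangent at (17, 8): λ = (3·17² + 16)/(2·8) ≡ 9/16. 16⁻¹ ≡ 6 (mod 19), so λ ≡ 9·6 ≡ 16.
  x = λ² - 17 - 17 = 256 - 34 ≡ 13; y = λ·(17 - 13) - 8 ≡ 18. → (13, 18)
3G: (13, 18) + (17, 8). λ = (8 - 18)/(17 - 13) ≡ 9/4 mod 19. 4⁻¹ ≡ 5 (mod 19) since 4·5 = 20 ≡ 1, so λ ≡ 7.
  x = λ² - 13 - 17 = 49 - 30 ≡ 0; y = λ·(13 - 0) - 18 ≡ 16. → (0, 16)
3G = (0, 16).
Finally 3G + H:
(0, 16) + (6, 6). λ = (6 - 16)/(6 - 0) ≡ 9/6 mod 19. 6⁻¹ ≡ 16 (mod 19), so λ ≡ 11.
  x = λ² - 0 - 6 = 121 - 6 ≡ 1; y = λ·(0 - 1) - 16 ≡ 11. → (1, 11)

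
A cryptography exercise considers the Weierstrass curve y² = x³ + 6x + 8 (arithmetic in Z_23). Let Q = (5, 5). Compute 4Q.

Double-and-add on 4 = (100)₂. Start with Q = (5, 5) for the leading 1-bit.
double: tangent at (5, 5): λ = (3·5² + 6)/(2·5) ≡ 12/10. 10⁻¹ ≡ 7 (mod 23) since 10·7 = 70 ≡ 1, so λ ≡ 12·7 ≡ 15.
  x = λ² - 5 - 5 = 225 - 10 ≡ 8; y = λ·(5 - 8) - 5 ≡ 19. → (8, 19)
double: tangent at (8, 19): λ = (3·8² + 6)/(2·19) ≡ 14/15. 15⁻¹ ≡ 20 (mod 23) since 15·20 = 300 ≡ 1, so λ ≡ 14·20 ≡ 4.
  x = λ² - 8 - 8 = 16 - 16 ≡ 0; y = λ·(8 - 0) - 19 ≡ 13. → (0, 13)

(0, 13)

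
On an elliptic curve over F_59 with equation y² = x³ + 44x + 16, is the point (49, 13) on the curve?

y² = 13² ≡ 51; x³ + 44x + 16 = 119821 ≡ 51 (mod 59). 51 = 51.

yes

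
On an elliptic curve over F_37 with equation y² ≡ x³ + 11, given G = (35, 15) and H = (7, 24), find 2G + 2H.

First 2G:
Repeated addition: build up to 2G.
2G: tangent at (35, 15): λ = (3·35² + 0)/(2·15) ≡ 12/30. 30⁻¹ ≡ 21 (mod 37) since 30·21 = 630 ≡ 1, so λ ≡ 12·21 ≡ 30.
  x = λ² - 35 - 35 = 900 - 70 ≡ 16; y = λ·(35 - 16) - 15 ≡ 0. → (16, 0)
2G = (16, 0).
Next 2H:
Repeated addition: build up to 2H.
2H: tangent at (7, 24): λ = (3·7² + 0)/(2·24) ≡ 36/11. 11⁻¹ ≡ 27 (mod 37), so λ ≡ 36·27 ≡ 10.
  x = λ² - 7 - 7 = 100 - 14 ≡ 12; y = λ·(7 - 12) - 24 ≡ 0. → (12, 0)
2H = (12, 0).
Finally 2G + 2H:
(16, 0) + (12, 0). λ = (0 - 0)/(12 - 16) ≡ 0/33 mod 37. 33⁻¹ ≡ 9 (mod 37), so λ ≡ 0.
  x = λ² - 16 - 12 = 0 - 28 ≡ 9; y = λ·(16 - 9) - 0 ≡ 0. → (9, 0)

(9, 0)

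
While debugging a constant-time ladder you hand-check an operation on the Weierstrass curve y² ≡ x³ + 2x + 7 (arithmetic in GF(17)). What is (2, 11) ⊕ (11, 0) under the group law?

(12, 5)

(2, 11) + (11, 0). λ = (0 - 11)/(11 - 2) ≡ 6/9 mod 17. 9⁻¹ ≡ 2 (mod 17), so λ ≡ 12.
  x = λ² - 2 - 11 = 144 - 13 ≡ 12; y = λ·(2 - 12) - 11 ≡ 5. → (12, 5)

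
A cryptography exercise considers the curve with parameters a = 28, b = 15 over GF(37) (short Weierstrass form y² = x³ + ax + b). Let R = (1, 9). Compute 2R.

tangent at (1, 9): λ = (3·1² + 28)/(2·9) ≡ 31/18. 18⁻¹ ≡ 35 (mod 37), so λ ≡ 31·35 ≡ 12.
  x = λ² - 1 - 1 = 144 - 2 ≡ 31; y = λ·(1 - 31) - 9 ≡ 1. → (31, 1)

(31, 1)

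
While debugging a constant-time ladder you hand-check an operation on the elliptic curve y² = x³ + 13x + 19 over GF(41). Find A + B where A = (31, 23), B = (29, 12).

(1, 19)

(31, 23) + (29, 12). λ = (12 - 23)/(29 - 31) ≡ 30/39 mod 41. 39⁻¹ ≡ 20 (mod 41), so λ ≡ 26.
  x = λ² - 31 - 29 = 676 - 60 ≡ 1; y = λ·(31 - 1) - 23 ≡ 19. → (1, 19)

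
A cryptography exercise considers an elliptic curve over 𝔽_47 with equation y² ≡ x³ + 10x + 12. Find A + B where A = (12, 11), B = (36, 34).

(12, 11) + (36, 34). λ = (34 - 11)/(36 - 12) ≡ 23/24 mod 47. 24⁻¹ ≡ 2 (mod 47) since 24·2 = 48 ≡ 1, so λ ≡ 46.
  x = λ² - 12 - 36 = 2116 - 48 ≡ 0; y = λ·(12 - 0) - 11 ≡ 24. → (0, 24)

(0, 24)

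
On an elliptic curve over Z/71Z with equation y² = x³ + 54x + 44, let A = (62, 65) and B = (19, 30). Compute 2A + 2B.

(40, 23)

First 2A:
Repeated addition: build up to 2A.
2A: tangent at (62, 65): λ = (3·62² + 54)/(2·65) ≡ 13/59. 59⁻¹ ≡ 65 (mod 71) since 59·65 = 3835 ≡ 1, so λ ≡ 13·65 ≡ 64.
  x = λ² - 62 - 62 = 4096 - 124 ≡ 67; y = λ·(62 - 67) - 65 ≡ 41. → (67, 41)
2A = (67, 41).
Next 2B:
Repeated addition: build up to 2B.
2B: tangent at (19, 30): λ = (3·19² + 54)/(2·30) ≡ 1/60. 60⁻¹ ≡ 58 (mod 71) since 60·58 = 3480 ≡ 1, so λ ≡ 1·58 ≡ 58.
  x = λ² - 19 - 19 = 3364 - 38 ≡ 60; y = λ·(19 - 60) - 30 ≡ 6. → (60, 6)
2B = (60, 6).
Finally 2A + 2B:
(67, 41) + (60, 6). λ = (6 - 41)/(60 - 67) ≡ 36/64 mod 71. 64⁻¹ ≡ 10 (mod 71), so λ ≡ 5.
  x = λ² - 67 - 60 = 25 - 127 ≡ 40; y = λ·(67 - 40) - 41 ≡ 23. → (40, 23)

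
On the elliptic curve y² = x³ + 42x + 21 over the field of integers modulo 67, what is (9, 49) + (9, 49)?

(47, 62)

tangent at (9, 49): λ = (3·9² + 42)/(2·49) ≡ 17/31. 31⁻¹ ≡ 13 (mod 67) since 31·13 = 403 ≡ 1, so λ ≡ 17·13 ≡ 20.
  x = λ² - 9 - 9 = 400 - 18 ≡ 47; y = λ·(9 - 47) - 49 ≡ 62. → (47, 62)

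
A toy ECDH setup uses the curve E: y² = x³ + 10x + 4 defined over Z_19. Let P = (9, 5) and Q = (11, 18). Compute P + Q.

(9, 5) + (11, 18). λ = (18 - 5)/(11 - 9) ≡ 13/2 mod 19. 2⁻¹ ≡ 10 (mod 19), so λ ≡ 16.
  x = λ² - 9 - 11 = 256 - 20 ≡ 8; y = λ·(9 - 8) - 5 ≡ 11. → (8, 11)

(8, 11)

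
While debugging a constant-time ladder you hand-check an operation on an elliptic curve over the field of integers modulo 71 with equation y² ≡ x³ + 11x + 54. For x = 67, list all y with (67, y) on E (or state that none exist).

none

x³ + 11x + 54 = 301554 ≡ 17 (mod 71).
17 is a non-residue mod 71; no y exists.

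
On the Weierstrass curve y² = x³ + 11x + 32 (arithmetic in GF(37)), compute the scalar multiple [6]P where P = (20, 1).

Double-and-add on 6 = (110)₂. Start with P = (20, 1) for the leading 1-bit.
double: tangent at (20, 1): λ = (3·20² + 11)/(2·1) ≡ 27/2. 2⁻¹ ≡ 19 (mod 37), so λ ≡ 27·19 ≡ 32.
  x = λ² - 20 - 20 = 1024 - 40 ≡ 22; y = λ·(20 - 22) - 1 ≡ 9. → (22, 9)
add P: (22, 9) + (20, 1). λ = (1 - 9)/(20 - 22) ≡ 29/35 mod 37. 35⁻¹ ≡ 18 (mod 37) since 35·18 = 630 ≡ 1, so λ ≡ 4.
  x = λ² - 22 - 20 = 16 - 42 ≡ 11; y = λ·(22 - 11) - 9 ≡ 35. → (11, 35)
double: tangent at (11, 35): λ = (3·11² + 11)/(2·35) ≡ 4/33. 33⁻¹ ≡ 9 (mod 37), so λ ≡ 4·9 ≡ 36.
  x = λ² - 11 - 11 = 1296 - 22 ≡ 16; y = λ·(11 - 16) - 35 ≡ 7. → (16, 7)

(16, 7)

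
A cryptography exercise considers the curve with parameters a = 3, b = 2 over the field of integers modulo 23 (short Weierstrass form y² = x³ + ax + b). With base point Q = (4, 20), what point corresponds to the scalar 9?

(8, 20)

Double-and-add on 9 = (1001)₂. Start with Q = (4, 20) for the leading 1-bit.
double: tangent at (4, 20): λ = (3·4² + 3)/(2·20) ≡ 5/17. 17⁻¹ ≡ 19 (mod 23) since 17·19 = 323 ≡ 1, so λ ≡ 5·19 ≡ 3.
  x = λ² - 4 - 4 = 9 - 8 ≡ 1; y = λ·(4 - 1) - 20 ≡ 12. → (1, 12)
double: tangent at (1, 12): λ = (3·1² + 3)/(2·12) ≡ 6/1. 1⁻¹ ≡ 1 (mod 23) since 1·1 = 1 ≡ 1, so λ ≡ 6·1 ≡ 6.
  x = λ² - 1 - 1 = 36 - 2 ≡ 11; y = λ·(1 - 11) - 12 ≡ 20. → (11, 20)
double: tangent at (11, 20): λ = (3·11² + 3)/(2·20) ≡ 21/17. 17⁻¹ ≡ 19 (mod 23), so λ ≡ 21·19 ≡ 8.
  x = λ² - 11 - 11 = 64 - 22 ≡ 19; y = λ·(11 - 19) - 20 ≡ 8. → (19, 8)
add Q: (19, 8) + (4, 20). λ = (20 - 8)/(4 - 19) ≡ 12/8 mod 23. 8⁻¹ ≡ 3 (mod 23) since 8·3 = 24 ≡ 1, so λ ≡ 13.
  x = λ² - 19 - 4 = 169 - 23 ≡ 8; y = λ·(19 - 8) - 8 ≡ 20. → (8, 20)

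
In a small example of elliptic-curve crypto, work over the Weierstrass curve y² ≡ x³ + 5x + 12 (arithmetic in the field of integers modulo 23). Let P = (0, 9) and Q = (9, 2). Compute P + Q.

(20, 4)

(0, 9) + (9, 2). λ = (2 - 9)/(9 - 0) ≡ 16/9 mod 23. 9⁻¹ ≡ 18 (mod 23) since 9·18 = 162 ≡ 1, so λ ≡ 12.
  x = λ² - 0 - 9 = 144 - 9 ≡ 20; y = λ·(0 - 20) - 9 ≡ 4. → (20, 4)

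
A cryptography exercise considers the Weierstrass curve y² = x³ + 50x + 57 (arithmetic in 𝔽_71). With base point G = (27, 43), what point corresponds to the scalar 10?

Repeated addition: build up to 10G.
2G: tangent at (27, 43): λ = (3·27² + 50)/(2·43) ≡ 36/15. 15⁻¹ ≡ 19 (mod 71), so λ ≡ 36·19 ≡ 45.
  x = λ² - 27 - 27 = 2025 - 54 ≡ 54; y = λ·(27 - 54) - 43 ≡ 20. → (54, 20)
3G: (54, 20) + (27, 43). λ = (43 - 20)/(27 - 54) ≡ 23/44 mod 71. 44⁻¹ ≡ 21 (mod 71), so λ ≡ 57.
  x = λ² - 54 - 27 = 3249 - 81 ≡ 44; y = λ·(54 - 44) - 20 ≡ 53. → (44, 53)
4G: (44, 53) + (27, 43). λ = (43 - 53)/(27 - 44) ≡ 61/54 mod 71. 54⁻¹ ≡ 25 (mod 71), so λ ≡ 34.
  x = λ² - 44 - 27 = 1156 - 71 ≡ 20; y = λ·(44 - 20) - 53 ≡ 53. → (20, 53)
5G: (20, 53) + (27, 43). λ = (43 - 53)/(27 - 20) ≡ 61/7 mod 71. 7⁻¹ ≡ 61 (mod 71), so λ ≡ 29.
  x = λ² - 20 - 27 = 841 - 47 ≡ 13; y = λ·(20 - 13) - 53 ≡ 8. → (13, 8)
6G: (13, 8) + (27, 43). λ = (43 - 8)/(27 - 13) ≡ 35/14 mod 71. 14⁻¹ ≡ 66 (mod 71), so λ ≡ 38.
  x = λ² - 13 - 27 = 1444 - 40 ≡ 55; y = λ·(13 - 55) - 8 ≡ 29. → (55, 29)
7G: (55, 29) + (27, 43). λ = (43 - 29)/(27 - 55) ≡ 14/43 mod 71. 43⁻¹ ≡ 38 (mod 71) since 43·38 = 1634 ≡ 1, so λ ≡ 35.
  x = λ² - 55 - 27 = 1225 - 82 ≡ 7; y = λ·(55 - 7) - 29 ≡ 18. → (7, 18)
8G: (7, 18) + (27, 43). λ = (43 - 18)/(27 - 7) ≡ 25/20 mod 71. 20⁻¹ ≡ 32 (mod 71) since 20·32 = 640 ≡ 1, so λ ≡ 19.
  x = λ² - 7 - 27 = 361 - 34 ≡ 43; y = λ·(7 - 43) - 18 ≡ 8. → (43, 8)
9G: (43, 8) + (27, 43). λ = (43 - 8)/(27 - 43) ≡ 35/55 mod 71. 55⁻¹ ≡ 31 (mod 71) since 55·31 = 1705 ≡ 1, so λ ≡ 20.
  x = λ² - 43 - 27 = 400 - 70 ≡ 46; y = λ·(43 - 46) - 8 ≡ 3. → (46, 3)
10G: (46, 3) + (27, 43). λ = (43 - 3)/(27 - 46) ≡ 40/52 mod 71. 52⁻¹ ≡ 56 (mod 71) since 52·56 = 2912 ≡ 1, so λ ≡ 39.
  x = λ² - 46 - 27 = 1521 - 73 ≡ 28; y = λ·(46 - 28) - 3 ≡ 60. → (28, 60)

(28, 60)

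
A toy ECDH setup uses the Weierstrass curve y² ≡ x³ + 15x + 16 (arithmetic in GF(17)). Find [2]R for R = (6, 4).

(1, 7)

tangent at (6, 4): λ = (3·6² + 15)/(2·4) ≡ 4/8. 8⁻¹ ≡ 15 (mod 17) since 8·15 = 120 ≡ 1, so λ ≡ 4·15 ≡ 9.
  x = λ² - 6 - 6 = 81 - 12 ≡ 1; y = λ·(6 - 1) - 4 ≡ 7. → (1, 7)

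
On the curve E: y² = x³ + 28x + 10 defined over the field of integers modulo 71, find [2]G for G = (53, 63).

(55, 62)

tangent at (53, 63): λ = (3·53² + 28)/(2·63) ≡ 6/55. 55⁻¹ ≡ 31 (mod 71), so λ ≡ 6·31 ≡ 44.
  x = λ² - 53 - 53 = 1936 - 106 ≡ 55; y = λ·(53 - 55) - 63 ≡ 62. → (55, 62)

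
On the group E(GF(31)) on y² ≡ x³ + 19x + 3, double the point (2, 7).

tangent at (2, 7): λ = (3·2² + 19)/(2·7) ≡ 0/14. 14⁻¹ ≡ 20 (mod 31), so λ ≡ 0·20 ≡ 0.
  x = λ² - 2 - 2 = 0 - 4 ≡ 27; y = λ·(2 - 27) - 7 ≡ 24. → (27, 24)

(27, 24)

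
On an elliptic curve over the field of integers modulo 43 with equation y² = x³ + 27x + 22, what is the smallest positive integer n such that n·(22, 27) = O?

2P: tangent at (22, 27): λ = (3·22² + 27)/(2·27) ≡ 17/11. 11⁻¹ ≡ 4 (mod 43) since 11·4 = 44 ≡ 1, so λ ≡ 17·4 ≡ 25.
  x = λ² - 22 - 22 = 625 - 44 ≡ 22; y = λ·(22 - 22) - 27 ≡ 16. → (22, 16)
3P: (22, 16) + (22, 27): same x and y₁ ≡ -y₂, so the sum is O.
3P = O, so the order is 3.

3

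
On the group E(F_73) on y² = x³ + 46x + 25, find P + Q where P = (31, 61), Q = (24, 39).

(10, 5)

(31, 61) + (24, 39). λ = (39 - 61)/(24 - 31) ≡ 51/66 mod 73. 66⁻¹ ≡ 52 (mod 73) since 66·52 = 3432 ≡ 1, so λ ≡ 24.
  x = λ² - 31 - 24 = 576 - 55 ≡ 10; y = λ·(31 - 10) - 61 ≡ 5. → (10, 5)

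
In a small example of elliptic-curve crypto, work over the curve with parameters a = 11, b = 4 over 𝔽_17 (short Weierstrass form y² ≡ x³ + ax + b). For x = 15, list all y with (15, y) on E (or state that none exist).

x³ + 11x + 4 = 3544 ≡ 8 (mod 17).
Square roots of 8 mod 17: 5 and 12 (since 5² = 25 ≡ 8).

5, 12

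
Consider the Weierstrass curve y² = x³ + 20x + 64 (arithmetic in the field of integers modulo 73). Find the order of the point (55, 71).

2P: tangent at (55, 71): λ = (3·55² + 20)/(2·71) ≡ 43/69. 69⁻¹ ≡ 18 (mod 73) since 69·18 = 1242 ≡ 1, so λ ≡ 43·18 ≡ 44.
  x = λ² - 55 - 55 = 1936 - 110 ≡ 1; y = λ·(55 - 1) - 71 ≡ 42. → (1, 42)
3P: (1, 42) + (55, 71). λ = (71 - 42)/(55 - 1) ≡ 29/54 mod 73. 54⁻¹ ≡ 23 (mod 73), so λ ≡ 10.
  x = λ² - 1 - 55 = 100 - 56 ≡ 44; y = λ·(1 - 44) - 42 ≡ 39. → (44, 39)
4P: (44, 39) + (55, 71). λ = (71 - 39)/(55 - 44) ≡ 32/11 mod 73. 11⁻¹ ≡ 20 (mod 73), so λ ≡ 56.
  x = λ² - 44 - 55 = 3136 - 99 ≡ 44; y = λ·(44 - 44) - 39 ≡ 34. → (44, 34)
5P: (44, 34) + (55, 71). λ = (71 - 34)/(55 - 44) ≡ 37/11 mod 73. 11⁻¹ ≡ 20 (mod 73) since 11·20 = 220 ≡ 1, so λ ≡ 10.
  x = λ² - 44 - 55 = 100 - 99 ≡ 1; y = λ·(44 - 1) - 34 ≡ 31. → (1, 31)
6P: (1, 31) + (55, 71). λ = (71 - 31)/(55 - 1) ≡ 40/54 mod 73. 54⁻¹ ≡ 23 (mod 73), so λ ≡ 44.
  x = λ² - 1 - 55 = 1936 - 56 ≡ 55; y = λ·(1 - 55) - 31 ≡ 2. → (55, 2)
7P: (55, 2) + (55, 71): same x and y₁ ≡ -y₂, so the sum is the point at infinity.
7P = the point at infinity, so the order is 7.

7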